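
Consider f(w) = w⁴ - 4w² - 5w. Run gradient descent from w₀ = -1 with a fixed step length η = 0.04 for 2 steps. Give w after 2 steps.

-0.92564224

f′(w) = 4w³ - 8w - 5
Step 1: f′(-1) = -1; w₁ = -1 − 0.04·(-1) = -0.96
Step 2: f′(-0.96) = -0.858944; w₂ = -0.96 − 0.04·(-0.858944) = -0.92564224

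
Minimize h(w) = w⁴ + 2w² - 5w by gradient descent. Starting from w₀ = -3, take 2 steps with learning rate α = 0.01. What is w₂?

h′(w) = 4w³ + 4w - 5
w₁ = -3 − 0.01·(-125) = -1.75
w₂ = -1.75 − 0.01·(-33.4375) = -1.415625

-1.415625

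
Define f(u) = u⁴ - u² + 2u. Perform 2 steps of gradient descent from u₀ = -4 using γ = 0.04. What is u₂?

-25.64107264

f′(u) = 4u³ - 2u + 2
Step 1: f′(-4) = -246; u₁ = -4 − 0.04·(-246) = 5.84
Step 2: f′(5.84) = 787.026816; u₂ = 5.84 − 0.04·787.026816 = -25.64107264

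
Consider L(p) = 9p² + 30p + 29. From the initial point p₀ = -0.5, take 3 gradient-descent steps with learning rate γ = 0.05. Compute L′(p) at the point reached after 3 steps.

0.021

L′(p) = 18p + 30
p₁ = -0.5 − 0.05·21 = -1.55
p₂ = -1.55 − 0.05·2.1 = -1.655
p₃ = -1.655 − 0.05·0.21 = -1.6655
L′(p) at (-1.6655) = 0.021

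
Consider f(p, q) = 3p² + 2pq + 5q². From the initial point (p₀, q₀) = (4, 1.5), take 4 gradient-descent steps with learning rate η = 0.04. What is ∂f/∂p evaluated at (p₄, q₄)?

7.14984192

∇f = (6p + 2q, 2p + 10q)
Step 1: at (4, 1.5), ∇f = (27, 23) → (4, 1.5) − 0.04·(27, 23) = (2.92, 0.58)
Step 2: at (2.92, 0.58), ∇f = (18.68, 11.64) → (2.92, 0.58) − 0.04·(18.68, 11.64) = (2.1728, 0.1144)
Step 3: at (2.1728, 0.1144), ∇f = (13.2656, 5.4896) → (2.1728, 0.1144) − 0.04·(13.2656, 5.4896) = (1.642176, -0.105184)
Step 4: at (1.642176, -0.105184), ∇f = (9.642688, 2.232512) → (1.642176, -0.105184) − 0.04·(9.642688, 2.232512) = (1.25646848, -0.19448448)
∂f/∂p at (1.25646848, -0.19448448) = 7.14984192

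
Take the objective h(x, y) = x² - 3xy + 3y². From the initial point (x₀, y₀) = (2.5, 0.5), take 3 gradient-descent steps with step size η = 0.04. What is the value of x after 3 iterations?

2.168576

∇h = (2x - 3y, -3x + 6y)
Step 1: at (2.5, 0.5), ∇h = (3.5, -4.5) → (2.5, 0.5) − 0.04·(3.5, -4.5) = (2.36, 0.68)
Step 2: at (2.36, 0.68), ∇h = (2.68, -3) → (2.36, 0.68) − 0.04·(2.68, -3) = (2.2528, 0.8)
Step 3: at (2.2528, 0.8), ∇h = (2.1056, -1.9584) → (2.2528, 0.8) − 0.04·(2.1056, -1.9584) = (2.168576, 0.878336)
x = 2.168576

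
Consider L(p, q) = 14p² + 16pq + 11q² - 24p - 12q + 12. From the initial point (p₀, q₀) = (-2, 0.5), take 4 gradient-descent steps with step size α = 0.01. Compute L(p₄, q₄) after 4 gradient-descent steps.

∇L = (28p + 16q - 24, 16p + 22q - 12)
Step 1: at (-2, 0.5), ∇L = (-72, -33) → (-2, 0.5) − 0.01·(-72, -33) = (-1.28, 0.83)
Step 2: at (-1.28, 0.83), ∇L = (-46.56, -14.22) → (-1.28, 0.83) − 0.01·(-46.56, -14.22) = (-0.8144, 0.9722)
Step 3: at (-0.8144, 0.9722), ∇L = (-31.248, -3.642) → (-0.8144, 0.9722) − 0.01·(-31.248, -3.642) = (-0.50192, 1.00862)
Step 4: at (-0.50192, 1.00862), ∇L = (-21.91584, 2.15892) → (-0.50192, 1.00862) − 0.01·(-21.91584, 2.15892) = (-0.2827616, 0.9870308)
L(-0.2827616, 0.9870308) = 14.3122837836024

14.3122837836024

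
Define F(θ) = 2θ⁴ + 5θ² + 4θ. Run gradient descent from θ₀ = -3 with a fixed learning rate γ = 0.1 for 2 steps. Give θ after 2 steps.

F′(θ) = 8θ³ + 10θ + 4
θ₁ = -3 − 0.1·(-242) = 21.2
θ₂ = 21.2 − 0.1·76441.024 = -7622.9024

-7622.9024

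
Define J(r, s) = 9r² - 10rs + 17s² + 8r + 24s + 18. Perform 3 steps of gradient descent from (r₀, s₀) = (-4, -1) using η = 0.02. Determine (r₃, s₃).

∇J = (18r - 10s + 8, -10r + 34s + 24)
Step 1: at (-4, -1), ∇J = (-54, 30) → (-4, -1) − 0.02·(-54, 30) = (-2.92, -1.6)
Step 2: at (-2.92, -1.6), ∇J = (-28.56, -1.2) → (-2.92, -1.6) − 0.02·(-28.56, -1.2) = (-2.3488, -1.576)
Step 3: at (-2.3488, -1.576), ∇J = (-18.5184, -6.096) → (-2.3488, -1.576) − 0.02·(-18.5184, -6.096) = (-1.978432, -1.45408)

(-1.978432, -1.45408)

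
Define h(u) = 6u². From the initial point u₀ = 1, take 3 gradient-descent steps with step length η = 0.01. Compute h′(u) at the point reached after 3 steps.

h′(u) = 12u
Step 1: h′(1) = 12; u₁ = 1 − 0.01·12 = 0.88
Step 2: h′(0.88) = 10.56; u₂ = 0.88 − 0.01·10.56 = 0.7744
Step 3: h′(0.7744) = 9.2928; u₃ = 0.7744 − 0.01·9.2928 = 0.681472
h′(u) at (0.681472) = 8.177664

8.177664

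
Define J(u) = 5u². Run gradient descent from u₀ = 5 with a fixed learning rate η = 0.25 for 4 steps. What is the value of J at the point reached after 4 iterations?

J′(u) = 10u
Step 1: J′(5) = 50; u₁ = 5 − 0.25·50 = -7.5
Step 2: J′(-7.5) = -75; u₂ = -7.5 − 0.25·(-75) = 11.25
Step 3: J′(11.25) = 112.5; u₃ = 11.25 − 0.25·112.5 = -16.875
Step 4: J′(-16.875) = -168.75; u₄ = -16.875 − 0.25·(-168.75) = 25.3125
J(25.3125) = 3203.61328125

3203.61328125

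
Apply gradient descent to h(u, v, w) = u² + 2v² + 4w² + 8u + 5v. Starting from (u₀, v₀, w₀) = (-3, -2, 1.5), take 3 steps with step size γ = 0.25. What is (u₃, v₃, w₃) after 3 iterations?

∇h = (2u + 8, 4v + 5, 8w)
Step 1: at (-3, -2, 1.5), ∇h = (2, -3, 12) → (-3, -2, 1.5) − 0.25·(2, -3, 12) = (-3.5, -1.25, -1.5)
Step 2: at (-3.5, -1.25, -1.5), ∇h = (1, 0, -12) → (-3.5, -1.25, -1.5) − 0.25·(1, 0, -12) = (-3.75, -1.25, 1.5)
Step 3: at (-3.75, -1.25, 1.5), ∇h = (0.5, 0, 12) → (-3.75, -1.25, 1.5) − 0.25·(0.5, 0, 12) = (-3.875, -1.25, -1.5)

(-3.875, -1.25, -1.5)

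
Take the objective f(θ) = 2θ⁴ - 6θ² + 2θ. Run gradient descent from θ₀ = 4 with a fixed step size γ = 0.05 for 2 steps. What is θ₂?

2844.6428

f′(θ) = 8θ³ - 12θ + 2
Step 1: f′(4) = 466; θ₁ = 4 − 0.05·466 = -19.3
Step 2: f′(-19.3) = -57278.856; θ₂ = -19.3 − 0.05·(-57278.856) = 2844.6428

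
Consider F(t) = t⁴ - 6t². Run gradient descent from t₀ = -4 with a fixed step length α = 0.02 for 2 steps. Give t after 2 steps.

F′(t) = 4t³ - 12t
t₁ = -4 − 0.02·(-208) = 0.16
t₂ = 0.16 − 0.02·(-1.903616) = 0.19807232

0.19807232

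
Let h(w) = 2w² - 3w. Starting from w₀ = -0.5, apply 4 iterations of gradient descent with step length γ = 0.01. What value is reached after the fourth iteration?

-0.3116832

h′(w) = 4w - 3
Step 1: h′(-0.5) = -5; w₁ = -0.5 − 0.01·(-5) = -0.45
Step 2: h′(-0.45) = -4.8; w₂ = -0.45 − 0.01·(-4.8) = -0.402
Step 3: h′(-0.402) = -4.608; w₃ = -0.402 − 0.01·(-4.608) = -0.35592
Step 4: h′(-0.35592) = -4.42368; w₄ = -0.35592 − 0.01·(-4.42368) = -0.3116832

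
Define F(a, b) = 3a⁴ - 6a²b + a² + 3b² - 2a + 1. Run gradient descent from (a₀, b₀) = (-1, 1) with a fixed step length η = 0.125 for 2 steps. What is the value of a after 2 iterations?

∇F = (12a³ - 12ab + 2a - 2, -6a² + 6b)
(a₁, b₁) = (-1, 1) − 0.125·(-4, 0) = (-0.5, 1)
(a₂, b₂) = (-0.5, 1) − 0.125·(1.5, 4.5) = (-0.6875, 0.4375)
a = -0.6875

-0.6875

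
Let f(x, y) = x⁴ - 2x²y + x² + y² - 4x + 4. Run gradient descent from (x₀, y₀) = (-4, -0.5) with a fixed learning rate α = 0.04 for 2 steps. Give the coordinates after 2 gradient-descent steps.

(-48.26573824, 4.719328)

∇f = (4x³ - 4xy + 2x - 4, -2x² + 2y)
(x₁, y₁) = (-4, -0.5) − 0.04·(-276, -33) = (7.04, 0.82)
(x₂, y₂) = (7.04, 0.82) − 0.04·(1382.643456, -97.4832) = (-48.26573824, 4.719328)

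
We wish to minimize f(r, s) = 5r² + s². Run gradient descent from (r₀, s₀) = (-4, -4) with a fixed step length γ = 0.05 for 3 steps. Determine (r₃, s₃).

(-0.5, -2.916)

∇f = (10r, 2s)
Step 1: at (-4, -4), ∇f = (-40, -8) → (-4, -4) − 0.05·(-40, -8) = (-2, -3.6)
Step 2: at (-2, -3.6), ∇f = (-20, -7.2) → (-2, -3.6) − 0.05·(-20, -7.2) = (-1, -3.24)
Step 3: at (-1, -3.24), ∇f = (-10, -6.48) → (-1, -3.24) − 0.05·(-10, -6.48) = (-0.5, -2.916)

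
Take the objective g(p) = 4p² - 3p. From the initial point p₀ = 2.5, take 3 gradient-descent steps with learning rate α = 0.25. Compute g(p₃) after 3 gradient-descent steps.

17.5

g′(p) = 8p - 3
p₁ = 2.5 − 0.25·17 = -1.75
p₂ = -1.75 − 0.25·(-17) = 2.5
p₃ = 2.5 − 0.25·17 = -1.75
g(-1.75) = 17.5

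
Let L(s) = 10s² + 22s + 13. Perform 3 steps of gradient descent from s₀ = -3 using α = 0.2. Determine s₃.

L′(s) = 20s + 22
s₁ = -3 − 0.2·(-38) = 4.6
s₂ = 4.6 − 0.2·114 = -18.2
s₃ = -18.2 − 0.2·(-342) = 50.2

50.2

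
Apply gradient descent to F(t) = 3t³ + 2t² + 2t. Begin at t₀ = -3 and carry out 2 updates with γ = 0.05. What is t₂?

F′(t) = 9t² + 4t + 2
Step 1: F′(-3) = 71; t₁ = -3 − 0.05·71 = -6.55
Step 2: F′(-6.55) = 361.9225; t₂ = -6.55 − 0.05·361.9225 = -24.646125

-24.646125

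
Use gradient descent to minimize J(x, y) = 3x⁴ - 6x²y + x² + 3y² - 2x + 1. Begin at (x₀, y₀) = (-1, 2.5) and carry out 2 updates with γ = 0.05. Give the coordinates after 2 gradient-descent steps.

∇J = (12x³ - 12xy + 2x - 2, -6x² + 6y)
(x₁, y₁) = (-1, 2.5) − 0.05·(14, 9) = (-1.7, 2.05)
(x₂, y₂) = (-1.7, 2.05) − 0.05·(-22.536, -5.04) = (-0.5732, 2.302)

(-0.5732, 2.302)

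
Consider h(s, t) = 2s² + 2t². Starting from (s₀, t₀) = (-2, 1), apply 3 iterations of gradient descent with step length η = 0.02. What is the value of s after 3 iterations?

∇h = (4s, 4t)
Step 1: at (-2, 1), ∇h = (-8, 4) → (-2, 1) − 0.02·(-8, 4) = (-1.84, 0.92)
Step 2: at (-1.84, 0.92), ∇h = (-7.36, 3.68) → (-1.84, 0.92) − 0.02·(-7.36, 3.68) = (-1.6928, 0.8464)
Step 3: at (-1.6928, 0.8464), ∇h = (-6.7712, 3.3856) → (-1.6928, 0.8464) − 0.02·(-6.7712, 3.3856) = (-1.557376, 0.778688)
s = -1.557376

-1.557376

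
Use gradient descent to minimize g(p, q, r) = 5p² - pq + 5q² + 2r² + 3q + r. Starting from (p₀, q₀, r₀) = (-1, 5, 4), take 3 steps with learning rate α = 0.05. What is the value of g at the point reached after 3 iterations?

∇g = (10p - q, -p + 10q + 3, 4r + 1)
Step 1: at (-1, 5, 4), ∇g = (-15, 54, 17) → (-1, 5, 4) − 0.05·(-15, 54, 17) = (-0.25, 2.3, 3.15)
Step 2: at (-0.25, 2.3, 3.15), ∇g = (-4.8, 26.25, 13.6) → (-0.25, 2.3, 3.15) − 0.05·(-4.8, 26.25, 13.6) = (-0.01, 0.9875, 2.47)
Step 3: at (-0.01, 0.9875, 2.47), ∇g = (-1.0875, 12.885, 10.88) → (-0.01, 0.9875, 2.47) − 0.05·(-1.0875, 12.885, 10.88) = (0.044375, 0.34325, 1.926)
g(0.044375, 0.34325, 1.926) = 10.958418796875

10.958418796875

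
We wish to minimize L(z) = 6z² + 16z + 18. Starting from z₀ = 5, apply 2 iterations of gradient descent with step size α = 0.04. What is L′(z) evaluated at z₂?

20.5504

L′(z) = 12z + 16
Step 1: L′(5) = 76; z₁ = 5 − 0.04·76 = 1.96
Step 2: L′(1.96) = 39.52; z₂ = 1.96 − 0.04·39.52 = 0.3792
L′(z) at (0.3792) = 20.5504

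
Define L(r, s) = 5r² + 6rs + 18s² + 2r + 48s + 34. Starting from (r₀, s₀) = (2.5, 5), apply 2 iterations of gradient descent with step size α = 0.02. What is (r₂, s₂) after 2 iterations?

∇L = (10r + 6s + 2, 6r + 36s + 48)
Step 1: at (2.5, 5), ∇L = (57, 243) → (2.5, 5) − 0.02·(57, 243) = (1.36, 0.14)
Step 2: at (1.36, 0.14), ∇L = (16.44, 61.2) → (1.36, 0.14) − 0.02·(16.44, 61.2) = (1.0312, -1.084)

(1.0312, -1.084)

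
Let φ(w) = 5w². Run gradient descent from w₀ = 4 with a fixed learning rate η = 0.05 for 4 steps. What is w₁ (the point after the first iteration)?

2

φ′(w) = 10w
Step 1: φ′(4) = 40; w₁ = 4 − 0.05·40 = 2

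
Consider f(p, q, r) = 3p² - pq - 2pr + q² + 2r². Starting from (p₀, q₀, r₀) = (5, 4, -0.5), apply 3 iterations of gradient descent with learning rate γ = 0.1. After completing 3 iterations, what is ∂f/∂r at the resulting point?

∇f = (6p - q - 2r, -p + 2q, -2p + 4r)
(p₁, q₁, r₁) = (5, 4, -0.5) − 0.1·(27, 3, -12) = (2.3, 3.7, 0.7)
(p₂, q₂, r₂) = (2.3, 3.7, 0.7) − 0.1·(8.7, 5.1, -1.8) = (1.43, 3.19, 0.88)
(p₃, q₃, r₃) = (1.43, 3.19, 0.88) − 0.1·(3.63, 4.95, 0.66) = (1.067, 2.695, 0.814)
∂f/∂r at (1.067, 2.695, 0.814) = 1.122

1.122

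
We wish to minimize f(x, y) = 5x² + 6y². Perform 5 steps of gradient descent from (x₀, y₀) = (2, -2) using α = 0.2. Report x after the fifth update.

-2

∇f = (10x, 12y)
(x₁, y₁) = (2, -2) − 0.2·(20, -24) = (-2, 2.8)
(x₂, y₂) = (-2, 2.8) − 0.2·(-20, 33.6) = (2, -3.92)
(x₃, y₃) = (2, -3.92) − 0.2·(20, -47.04) = (-2, 5.488)
(x₄, y₄) = (-2, 5.488) − 0.2·(-20, 65.856) = (2, -7.6832)
(x₅, y₅) = (2, -7.6832) − 0.2·(20, -92.1984) = (-2, 10.75648)
x = -2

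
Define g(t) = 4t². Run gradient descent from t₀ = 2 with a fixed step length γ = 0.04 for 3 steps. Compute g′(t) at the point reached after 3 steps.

5.030912

g′(t) = 8t
Step 1: g′(2) = 16; t₁ = 2 − 0.04·16 = 1.36
Step 2: g′(1.36) = 10.88; t₂ = 1.36 − 0.04·10.88 = 0.9248
Step 3: g′(0.9248) = 7.3984; t₃ = 0.9248 − 0.04·7.3984 = 0.628864
g′(t) at (0.628864) = 5.030912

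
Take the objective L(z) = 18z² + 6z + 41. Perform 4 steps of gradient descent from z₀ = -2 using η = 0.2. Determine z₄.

L′(z) = 36z + 6
Step 1: L′(-2) = -66; z₁ = -2 − 0.2·(-66) = 11.2
Step 2: L′(11.2) = 409.2; z₂ = 11.2 − 0.2·409.2 = -70.64
Step 3: L′(-70.64) = -2537.04; z₃ = -70.64 − 0.2·(-2537.04) = 436.768
Step 4: L′(436.768) = 15729.648; z₄ = 436.768 − 0.2·15729.648 = -2709.1616

-2709.1616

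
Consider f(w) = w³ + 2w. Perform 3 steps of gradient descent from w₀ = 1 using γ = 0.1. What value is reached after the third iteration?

f′(w) = 3w² + 2
w₁ = 1 − 0.1·5 = 0.5
w₂ = 0.5 − 0.1·2.75 = 0.225
w₃ = 0.225 − 0.1·2.151875 = 0.0098125

0.0098125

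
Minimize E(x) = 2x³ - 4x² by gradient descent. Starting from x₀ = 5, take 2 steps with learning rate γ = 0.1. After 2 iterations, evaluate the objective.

-72223.488

E′(x) = 6x² - 8x
x₁ = 5 − 0.1·110 = -6
x₂ = -6 − 0.1·264 = -32.4
E(-32.4) = -72223.488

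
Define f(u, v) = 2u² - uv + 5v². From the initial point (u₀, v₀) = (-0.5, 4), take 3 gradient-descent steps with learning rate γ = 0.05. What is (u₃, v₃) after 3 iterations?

(-0.000125, 0.4856875)

∇f = (4u - v, -u + 10v)
(u₁, v₁) = (-0.5, 4) − 0.05·(-6, 40.5) = (-0.2, 1.975)
(u₂, v₂) = (-0.2, 1.975) − 0.05·(-2.775, 19.95) = (-0.06125, 0.9775)
(u₃, v₃) = (-0.06125, 0.9775) − 0.05·(-1.2225, 9.83625) = (-0.000125, 0.4856875)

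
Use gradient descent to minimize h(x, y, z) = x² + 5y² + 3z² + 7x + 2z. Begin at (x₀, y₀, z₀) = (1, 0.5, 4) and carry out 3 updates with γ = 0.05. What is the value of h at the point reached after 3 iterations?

∇h = (2x + 7, 10y, 6z + 2)
Step 1: at (1, 0.5, 4), ∇h = (9, 5, 26) → (1, 0.5, 4) − 0.05·(9, 5, 26) = (0.55, 0.25, 2.7)
Step 2: at (0.55, 0.25, 2.7), ∇h = (8.1, 2.5, 18.2) → (0.55, 0.25, 2.7) − 0.05·(8.1, 2.5, 18.2) = (0.145, 0.125, 1.79)
Step 3: at (0.145, 0.125, 1.79), ∇h = (7.29, 1.25, 12.74) → (0.145, 0.125, 1.79) − 0.05·(7.29, 1.25, 12.74) = (-0.2195, 0.0625, 1.153)
h(-0.2195, 0.0625, 1.153) = 4.8254385

4.8254385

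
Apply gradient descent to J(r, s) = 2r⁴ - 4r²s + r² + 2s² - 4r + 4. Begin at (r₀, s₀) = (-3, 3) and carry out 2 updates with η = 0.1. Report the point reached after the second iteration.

∇J = (8r³ - 8rs + 2r - 4, -4r² + 4s)
(r₁, s₁) = (-3, 3) − 0.1·(-154, -24) = (12.4, 5.4)
(r₂, s₂) = (12.4, 5.4) − 0.1·(14738.112, -593.44) = (-1461.4112, 64.744)

(-1461.4112, 64.744)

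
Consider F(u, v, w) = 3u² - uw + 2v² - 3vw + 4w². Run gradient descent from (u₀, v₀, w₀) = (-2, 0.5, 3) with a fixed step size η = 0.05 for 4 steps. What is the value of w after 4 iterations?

∇F = (6u - w, 4v - 3w, -u - 3v + 8w)
(u₁, v₁, w₁) = (-2, 0.5, 3) − 0.05·(-15, -7, 24.5) = (-1.25, 0.85, 1.775)
(u₂, v₂, w₂) = (-1.25, 0.85, 1.775) − 0.05·(-9.275, -1.925, 12.9) = (-0.78625, 0.94625, 1.13)
(u₃, v₃, w₃) = (-0.78625, 0.94625, 1.13) − 0.05·(-5.8475, 0.395, 6.9875) = (-0.493875, 0.9265, 0.780625)
(u₄, v₄, w₄) = (-0.493875, 0.9265, 0.780625) − 0.05·(-3.743875, 1.364125, 3.959375) = (-0.30668125, 0.85829375, 0.58265625)
w = 0.58265625

0.58265625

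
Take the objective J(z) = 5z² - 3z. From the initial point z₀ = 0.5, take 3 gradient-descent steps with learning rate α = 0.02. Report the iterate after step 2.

0.428

J′(z) = 10z - 3
z₁ = 0.5 − 0.02·2 = 0.46
z₂ = 0.46 − 0.02·1.6 = 0.428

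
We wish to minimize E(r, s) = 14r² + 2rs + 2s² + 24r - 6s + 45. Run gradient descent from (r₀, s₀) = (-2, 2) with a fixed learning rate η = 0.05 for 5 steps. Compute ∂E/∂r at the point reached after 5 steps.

∇E = (28r + 2s + 24, 2r + 4s - 6)
(r₁, s₁) = (-2, 2) − 0.05·(-28, -2) = (-0.6, 2.1)
(r₂, s₂) = (-0.6, 2.1) − 0.05·(11.4, 1.2) = (-1.17, 2.04)
(r₃, s₃) = (-1.17, 2.04) − 0.05·(-4.68, -0.18) = (-0.936, 2.049)
(r₄, s₄) = (-0.936, 2.049) − 0.05·(1.89, 0.324) = (-1.0305, 2.0328)
(r₅, s₅) = (-1.0305, 2.0328) − 0.05·(-0.7884, 0.0702) = (-0.99108, 2.02929)
∂E/∂r at (-0.99108, 2.02929) = 0.30834

0.30834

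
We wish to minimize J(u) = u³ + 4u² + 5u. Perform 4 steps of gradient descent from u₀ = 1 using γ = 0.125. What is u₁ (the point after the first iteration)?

-1

J′(u) = 3u² + 8u + 5
Step 1: J′(1) = 16; u₁ = 1 − 0.125·16 = -1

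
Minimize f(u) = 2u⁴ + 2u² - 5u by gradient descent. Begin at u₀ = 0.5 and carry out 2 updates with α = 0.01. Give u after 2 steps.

0.53795136

f′(u) = 8u³ + 4u - 5
u₁ = 0.5 − 0.01·(-2) = 0.52
u₂ = 0.52 − 0.01·(-1.795136) = 0.53795136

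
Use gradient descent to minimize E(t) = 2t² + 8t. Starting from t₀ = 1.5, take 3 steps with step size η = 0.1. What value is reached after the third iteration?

-1.244

E′(t) = 4t + 8
t₁ = 1.5 − 0.1·14 = 0.1
t₂ = 0.1 − 0.1·8.4 = -0.74
t₃ = -0.74 − 0.1·5.04 = -1.244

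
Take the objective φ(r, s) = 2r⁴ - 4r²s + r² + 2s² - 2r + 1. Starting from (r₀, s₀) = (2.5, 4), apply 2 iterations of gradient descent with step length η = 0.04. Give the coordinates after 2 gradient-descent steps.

(1.36038016, 3.716224)

∇φ = (8r³ - 8rs + 2r - 2, -4r² + 4s)
(r₁, s₁) = (2.5, 4) − 0.04·(48, -9) = (0.58, 4.36)
(r₂, s₂) = (0.58, 4.36) − 0.04·(-19.509504, 16.0944) = (1.36038016, 3.716224)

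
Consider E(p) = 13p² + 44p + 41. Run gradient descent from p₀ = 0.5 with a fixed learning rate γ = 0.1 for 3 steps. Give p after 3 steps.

E′(p) = 26p + 44
p₁ = 0.5 − 0.1·57 = -5.2
p₂ = -5.2 − 0.1·(-91.2) = 3.92
p₃ = 3.92 − 0.1·145.92 = -10.672

-10.672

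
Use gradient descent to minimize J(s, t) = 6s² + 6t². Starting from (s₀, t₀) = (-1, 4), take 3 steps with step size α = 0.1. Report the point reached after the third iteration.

∇J = (12s, 12t)
(s₁, t₁) = (-1, 4) − 0.1·(-12, 48) = (0.2, -0.8)
(s₂, t₂) = (0.2, -0.8) − 0.1·(2.4, -9.6) = (-0.04, 0.16)
(s₃, t₃) = (-0.04, 0.16) − 0.1·(-0.48, 1.92) = (0.008, -0.032)

(0.008, -0.032)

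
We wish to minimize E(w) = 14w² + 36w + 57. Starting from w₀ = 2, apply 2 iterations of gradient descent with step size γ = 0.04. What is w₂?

E′(w) = 28w + 36
Step 1: E′(2) = 92; w₁ = 2 − 0.04·92 = -1.68
Step 2: E′(-1.68) = -11.04; w₂ = -1.68 − 0.04·(-11.04) = -1.2384

-1.2384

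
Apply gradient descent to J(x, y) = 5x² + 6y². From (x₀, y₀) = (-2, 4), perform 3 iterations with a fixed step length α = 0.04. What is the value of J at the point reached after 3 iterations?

2.831098527744

∇J = (10x, 12y)
(x₁, y₁) = (-2, 4) − 0.04·(-20, 48) = (-1.2, 2.08)
(x₂, y₂) = (-1.2, 2.08) − 0.04·(-12, 24.96) = (-0.72, 1.0816)
(x₃, y₃) = (-0.72, 1.0816) − 0.04·(-7.2, 12.9792) = (-0.432, 0.562432)
J(-0.432, 0.562432) = 2.831098527744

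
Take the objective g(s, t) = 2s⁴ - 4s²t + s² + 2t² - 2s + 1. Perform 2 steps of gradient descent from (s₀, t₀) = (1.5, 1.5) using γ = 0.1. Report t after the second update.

1.18

∇g = (8s³ - 8st + 2s - 2, -4s² + 4t)
(s₁, t₁) = (1.5, 1.5) − 0.1·(10, -3) = (0.5, 1.8)
(s₂, t₂) = (0.5, 1.8) − 0.1·(-7.2, 6.2) = (1.22, 1.18)
t = 1.18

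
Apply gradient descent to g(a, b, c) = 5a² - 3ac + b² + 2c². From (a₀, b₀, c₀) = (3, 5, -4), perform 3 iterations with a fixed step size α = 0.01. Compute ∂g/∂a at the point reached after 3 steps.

28.774953

∇g = (10a - 3c, 2b, -3a + 4c)
Step 1: at (3, 5, -4), ∇g = (42, 10, -25) → (3, 5, -4) − 0.01·(42, 10, -25) = (2.58, 4.9, -3.75)
Step 2: at (2.58, 4.9, -3.75), ∇g = (37.05, 9.8, -22.74) → (2.58, 4.9, -3.75) − 0.01·(37.05, 9.8, -22.74) = (2.2095, 4.802, -3.5226)
Step 3: at (2.2095, 4.802, -3.5226), ∇g = (32.6628, 9.604, -20.7189) → (2.2095, 4.802, -3.5226) − 0.01·(32.6628, 9.604, -20.7189) = (1.882872, 4.70596, -3.315411)
∂g/∂a at (1.882872, 4.70596, -3.315411) = 28.774953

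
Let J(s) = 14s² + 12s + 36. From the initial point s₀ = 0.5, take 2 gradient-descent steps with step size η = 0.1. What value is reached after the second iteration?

J′(s) = 28s + 12
s₁ = 0.5 − 0.1·26 = -2.1
s₂ = -2.1 − 0.1·(-46.8) = 2.58

2.58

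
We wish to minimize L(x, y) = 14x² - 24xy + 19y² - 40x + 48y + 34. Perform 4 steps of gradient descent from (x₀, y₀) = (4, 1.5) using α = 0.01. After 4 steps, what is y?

0.95908632

∇L = (28x - 24y - 40, -24x + 38y + 48)
Step 1: at (4, 1.5), ∇L = (36, 9) → (4, 1.5) − 0.01·(36, 9) = (3.64, 1.41)
Step 2: at (3.64, 1.41), ∇L = (28.08, 14.22) → (3.64, 1.41) − 0.01·(28.08, 14.22) = (3.3592, 1.2678)
Step 3: at (3.3592, 1.2678), ∇L = (23.6304, 15.5556) → (3.3592, 1.2678) − 0.01·(23.6304, 15.5556) = (3.122896, 1.112244)
Step 4: at (3.122896, 1.112244), ∇L = (20.747232, 15.315768) → (3.122896, 1.112244) − 0.01·(20.747232, 15.315768) = (2.91542368, 0.95908632)
y = 0.95908632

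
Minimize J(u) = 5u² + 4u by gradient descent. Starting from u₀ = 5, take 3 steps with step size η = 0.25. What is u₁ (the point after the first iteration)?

-8.5

J′(u) = 10u + 4
Step 1: J′(5) = 54; u₁ = 5 − 0.25·54 = -8.5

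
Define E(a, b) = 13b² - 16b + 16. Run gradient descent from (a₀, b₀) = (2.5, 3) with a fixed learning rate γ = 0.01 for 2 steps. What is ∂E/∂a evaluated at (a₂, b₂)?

∇E = (0, 26b - 16)
(a₁, b₁) = (2.5, 3) − 0.01·(0, 62) = (2.5, 2.38)
(a₂, b₂) = (2.5, 2.38) − 0.01·(0, 45.88) = (2.5, 1.9212)
∂E/∂a at (2.5, 1.9212) = 0

0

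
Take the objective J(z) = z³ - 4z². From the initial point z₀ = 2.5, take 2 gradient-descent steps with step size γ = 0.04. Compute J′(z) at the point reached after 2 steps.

-0.62806653

J′(z) = 3z² - 8z
z₁ = 2.5 − 0.04·(-1.25) = 2.55
z₂ = 2.55 − 0.04·(-0.8925) = 2.5857
J′(z) at (2.5857) = -0.62806653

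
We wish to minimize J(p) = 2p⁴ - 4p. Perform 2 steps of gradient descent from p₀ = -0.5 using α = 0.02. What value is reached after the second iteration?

-0.30976

J′(p) = 8p³ - 4
p₁ = -0.5 − 0.02·(-5) = -0.4
p₂ = -0.4 − 0.02·(-4.512) = -0.30976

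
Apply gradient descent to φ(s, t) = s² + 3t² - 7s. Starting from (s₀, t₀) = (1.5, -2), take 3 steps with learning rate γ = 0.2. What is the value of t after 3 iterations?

0.016

∇φ = (2s - 7, 6t)
Step 1: at (1.5, -2), ∇φ = (-4, -12) → (1.5, -2) − 0.2·(-4, -12) = (2.3, 0.4)
Step 2: at (2.3, 0.4), ∇φ = (-2.4, 2.4) → (2.3, 0.4) − 0.2·(-2.4, 2.4) = (2.78, -0.08)
Step 3: at (2.78, -0.08), ∇φ = (-1.44, -0.48) → (2.78, -0.08) − 0.2·(-1.44, -0.48) = (3.068, 0.016)
t = 0.016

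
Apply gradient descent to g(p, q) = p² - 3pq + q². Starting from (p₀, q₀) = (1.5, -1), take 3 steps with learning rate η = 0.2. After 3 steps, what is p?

∇g = (2p - 3q, -3p + 2q)
(p₁, q₁) = (1.5, -1) − 0.2·(6, -6.5) = (0.3, 0.3)
(p₂, q₂) = (0.3, 0.3) − 0.2·(-0.3, -0.3) = (0.36, 0.36)
(p₃, q₃) = (0.36, 0.36) − 0.2·(-0.36, -0.36) = (0.432, 0.432)
p = 0.432

0.432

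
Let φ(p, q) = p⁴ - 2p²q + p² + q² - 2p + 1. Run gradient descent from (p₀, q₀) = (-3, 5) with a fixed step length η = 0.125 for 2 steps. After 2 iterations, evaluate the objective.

74333.06640625

∇φ = (4p³ - 4pq + 2p - 2, -2p² + 2q)
(p₁, q₁) = (-3, 5) − 0.125·(-56, -8) = (4, 6)
(p₂, q₂) = (4, 6) − 0.125·(166, -20) = (-16.75, 8.5)
φ(-16.75, 8.5) = 74333.06640625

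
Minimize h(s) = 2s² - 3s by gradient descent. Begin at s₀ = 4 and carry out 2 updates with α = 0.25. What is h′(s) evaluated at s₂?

0

h′(s) = 4s - 3
s₁ = 4 − 0.25·13 = 0.75
s₂ = 0.75 − 0.25·0 = 0.75
h′(s) at (0.75) = 0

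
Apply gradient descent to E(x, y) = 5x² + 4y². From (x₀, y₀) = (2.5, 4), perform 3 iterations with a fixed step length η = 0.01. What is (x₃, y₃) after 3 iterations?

∇E = (10x, 8y)
Step 1: at (2.5, 4), ∇E = (25, 32) → (2.5, 4) − 0.01·(25, 32) = (2.25, 3.68)
Step 2: at (2.25, 3.68), ∇E = (22.5, 29.44) → (2.25, 3.68) − 0.01·(22.5, 29.44) = (2.025, 3.3856)
Step 3: at (2.025, 3.3856), ∇E = (20.25, 27.0848) → (2.025, 3.3856) − 0.01·(20.25, 27.0848) = (1.8225, 3.114752)

(1.8225, 3.114752)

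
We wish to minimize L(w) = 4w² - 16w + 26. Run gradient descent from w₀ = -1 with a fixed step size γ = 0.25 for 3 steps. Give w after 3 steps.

5

L′(w) = 8w - 16
Step 1: L′(-1) = -24; w₁ = -1 − 0.25·(-24) = 5
Step 2: L′(5) = 24; w₂ = 5 − 0.25·24 = -1
Step 3: L′(-1) = -24; w₃ = -1 − 0.25·(-24) = 5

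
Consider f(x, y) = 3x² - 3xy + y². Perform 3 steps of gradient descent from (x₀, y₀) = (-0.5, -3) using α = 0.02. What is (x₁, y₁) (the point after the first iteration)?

∇f = (6x - 3y, -3x + 2y)
Step 1: at (-0.5, -3), ∇f = (6, -4.5) → (-0.5, -3) − 0.02·(6, -4.5) = (-0.62, -2.91)

(-0.62, -2.91)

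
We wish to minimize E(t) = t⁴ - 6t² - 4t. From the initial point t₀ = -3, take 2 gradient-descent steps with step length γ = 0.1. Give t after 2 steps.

E′(t) = 4t³ - 12t - 4
t₁ = -3 − 0.1·(-76) = 4.6
t₂ = 4.6 − 0.1·330.144 = -28.4144

-28.4144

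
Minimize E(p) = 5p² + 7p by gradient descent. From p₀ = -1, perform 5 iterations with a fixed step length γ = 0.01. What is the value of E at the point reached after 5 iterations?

-2.293094701955

E′(p) = 10p + 7
Step 1: E′(-1) = -3; p₁ = -1 − 0.01·(-3) = -0.97
Step 2: E′(-0.97) = -2.7; p₂ = -0.97 − 0.01·(-2.7) = -0.943
Step 3: E′(-0.943) = -2.43; p₃ = -0.943 − 0.01·(-2.43) = -0.9187
Step 4: E′(-0.9187) = -2.187; p₄ = -0.9187 − 0.01·(-2.187) = -0.89683
Step 5: E′(-0.89683) = -1.9683; p₅ = -0.89683 − 0.01·(-1.9683) = -0.877147
E(-0.877147) = -2.293094701955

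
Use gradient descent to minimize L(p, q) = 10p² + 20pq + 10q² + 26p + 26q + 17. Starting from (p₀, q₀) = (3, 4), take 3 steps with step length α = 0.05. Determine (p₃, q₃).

∇L = (20p + 20q + 26, 20p + 20q + 26)
(p₁, q₁) = (3, 4) − 0.05·(166, 166) = (-5.3, -4.3)
(p₂, q₂) = (-5.3, -4.3) − 0.05·(-166, -166) = (3, 4)
(p₃, q₃) = (3, 4) − 0.05·(166, 166) = (-5.3, -4.3)

(-5.3, -4.3)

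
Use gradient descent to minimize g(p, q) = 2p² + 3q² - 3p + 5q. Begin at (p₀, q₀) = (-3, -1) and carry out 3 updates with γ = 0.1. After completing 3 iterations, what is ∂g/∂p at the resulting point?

∇g = (4p - 3, 6q + 5)
Step 1: at (-3, -1), ∇g = (-15, -1) → (-3, -1) − 0.1·(-15, -1) = (-1.5, -0.9)
Step 2: at (-1.5, -0.9), ∇g = (-9, -0.4) → (-1.5, -0.9) − 0.1·(-9, -0.4) = (-0.6, -0.86)
Step 3: at (-0.6, -0.86), ∇g = (-5.4, -0.16) → (-0.6, -0.86) − 0.1·(-5.4, -0.16) = (-0.06, -0.844)
∂g/∂p at (-0.06, -0.844) = -3.24

-3.24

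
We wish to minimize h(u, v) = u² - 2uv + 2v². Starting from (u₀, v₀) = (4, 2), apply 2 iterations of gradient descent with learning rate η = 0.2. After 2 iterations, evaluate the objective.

∇h = (2u - 2v, -2u + 4v)
(u₁, v₁) = (4, 2) − 0.2·(4, 0) = (3.2, 2)
(u₂, v₂) = (3.2, 2) − 0.2·(2.4, 1.6) = (2.72, 1.68)
h(2.72, 1.68) = 3.904

3.904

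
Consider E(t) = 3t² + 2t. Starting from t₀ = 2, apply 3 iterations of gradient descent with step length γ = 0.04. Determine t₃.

E′(t) = 6t + 2
t₁ = 2 − 0.04·14 = 1.44
t₂ = 1.44 − 0.04·10.64 = 1.0144
t₃ = 1.0144 − 0.04·8.0864 = 0.690944

0.690944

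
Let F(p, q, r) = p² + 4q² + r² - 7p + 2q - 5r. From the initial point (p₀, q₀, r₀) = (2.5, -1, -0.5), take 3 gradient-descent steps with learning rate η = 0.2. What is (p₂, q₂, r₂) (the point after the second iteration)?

∇F = (2p - 7, 8q + 2, 2r - 5)
(p₁, q₁, r₁) = (2.5, -1, -0.5) − 0.2·(-2, -6, -6) = (2.9, 0.2, 0.7)
(p₂, q₂, r₂) = (2.9, 0.2, 0.7) − 0.2·(-1.2, 3.6, -3.6) = (3.14, -0.52, 1.42)

(3.14, -0.52, 1.42)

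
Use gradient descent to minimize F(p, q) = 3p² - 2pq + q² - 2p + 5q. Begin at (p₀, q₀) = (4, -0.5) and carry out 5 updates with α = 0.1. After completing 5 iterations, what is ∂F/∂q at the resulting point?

∇F = (6p - 2q - 2, -2p + 2q + 5)
(p₁, q₁) = (4, -0.5) − 0.1·(23, -4) = (1.7, -0.1)
(p₂, q₂) = (1.7, -0.1) − 0.1·(8.4, 1.4) = (0.86, -0.24)
(p₃, q₃) = (0.86, -0.24) − 0.1·(3.64, 2.8) = (0.496, -0.52)
(p₄, q₄) = (0.496, -0.52) − 0.1·(2.016, 2.968) = (0.2944, -0.8168)
(p₅, q₅) = (0.2944, -0.8168) − 0.1·(1.4, 2.7776) = (0.1544, -1.09456)
∂F/∂q at (0.1544, -1.09456) = 2.50208

2.50208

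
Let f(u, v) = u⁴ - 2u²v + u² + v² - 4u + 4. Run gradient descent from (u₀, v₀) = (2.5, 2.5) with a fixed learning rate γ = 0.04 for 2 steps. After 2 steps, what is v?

∇f = (4u³ - 4uv + 2u - 4, -2u² + 2v)
(u₁, v₁) = (2.5, 2.5) − 0.04·(38.5, -7.5) = (0.96, 2.8)
(u₂, v₂) = (0.96, 2.8) − 0.04·(-9.293056, 3.7568) = (1.33172224, 2.649728)
v = 2.649728

2.649728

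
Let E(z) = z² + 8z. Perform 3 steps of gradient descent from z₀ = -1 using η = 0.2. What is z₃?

-3.352

E′(z) = 2z + 8
z₁ = -1 − 0.2·6 = -2.2
z₂ = -2.2 − 0.2·3.6 = -2.92
z₃ = -2.92 − 0.2·2.16 = -3.352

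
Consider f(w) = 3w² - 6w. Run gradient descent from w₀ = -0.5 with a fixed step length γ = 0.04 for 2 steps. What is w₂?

0.1336

f′(w) = 6w - 6
w₁ = -0.5 − 0.04·(-9) = -0.14
w₂ = -0.14 − 0.04·(-6.84) = 0.1336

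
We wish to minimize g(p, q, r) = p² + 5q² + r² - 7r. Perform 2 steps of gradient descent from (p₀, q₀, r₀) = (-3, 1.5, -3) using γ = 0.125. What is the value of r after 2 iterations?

∇g = (2p, 10q, 2r - 7)
Step 1: at (-3, 1.5, -3), ∇g = (-6, 15, -13) → (-3, 1.5, -3) − 0.125·(-6, 15, -13) = (-2.25, -0.375, -1.375)
Step 2: at (-2.25, -0.375, -1.375), ∇g = (-4.5, -3.75, -9.75) → (-2.25, -0.375, -1.375) − 0.125·(-4.5, -3.75, -9.75) = (-1.6875, 0.09375, -0.15625)
r = -0.15625

-0.15625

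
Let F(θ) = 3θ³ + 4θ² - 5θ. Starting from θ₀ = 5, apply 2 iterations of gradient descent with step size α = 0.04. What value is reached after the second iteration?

F′(θ) = 9θ² + 8θ - 5
Step 1: F′(5) = 260; θ₁ = 5 − 0.04·260 = -5.4
Step 2: F′(-5.4) = 214.24; θ₂ = -5.4 − 0.04·214.24 = -13.9696

-13.9696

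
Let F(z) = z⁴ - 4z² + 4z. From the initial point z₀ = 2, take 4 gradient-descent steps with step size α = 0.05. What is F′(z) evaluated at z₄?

0

F′(z) = 4z³ - 8z + 4
Step 1: F′(2) = 20; z₁ = 2 − 0.05·20 = 1
Step 2: F′(1) = 0; z₂ = 1 − 0.05·0 = 1
Step 3: F′(1) = 0; z₃ = 1 − 0.05·0 = 1
Step 4: F′(1) = 0; z₄ = 1 − 0.05·0 = 1
F′(z) at (1) = 0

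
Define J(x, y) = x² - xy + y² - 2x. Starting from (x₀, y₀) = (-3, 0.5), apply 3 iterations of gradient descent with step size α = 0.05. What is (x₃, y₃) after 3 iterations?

(-1.8751875, 0.017)

∇J = (2x - y - 2, -x + 2y)
Step 1: at (-3, 0.5), ∇J = (-8.5, 4) → (-3, 0.5) − 0.05·(-8.5, 4) = (-2.575, 0.3)
Step 2: at (-2.575, 0.3), ∇J = (-7.45, 3.175) → (-2.575, 0.3) − 0.05·(-7.45, 3.175) = (-2.2025, 0.14125)
Step 3: at (-2.2025, 0.14125), ∇J = (-6.54625, 2.485) → (-2.2025, 0.14125) − 0.05·(-6.54625, 2.485) = (-1.8751875, 0.017)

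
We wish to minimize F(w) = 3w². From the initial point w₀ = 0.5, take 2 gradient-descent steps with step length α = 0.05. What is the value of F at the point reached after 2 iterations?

0.180075

F′(w) = 6w
Step 1: F′(0.5) = 3; w₁ = 0.5 − 0.05·3 = 0.35
Step 2: F′(0.35) = 2.1; w₂ = 0.35 − 0.05·2.1 = 0.245
F(0.245) = 0.180075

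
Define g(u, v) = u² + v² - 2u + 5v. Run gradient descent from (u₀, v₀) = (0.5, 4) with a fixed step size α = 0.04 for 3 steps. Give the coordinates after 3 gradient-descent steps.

∇g = (2u - 2, 2v + 5)
Step 1: at (0.5, 4), ∇g = (-1, 13) → (0.5, 4) − 0.04·(-1, 13) = (0.54, 3.48)
Step 2: at (0.54, 3.48), ∇g = (-0.92, 11.96) → (0.54, 3.48) − 0.04·(-0.92, 11.96) = (0.5768, 3.0016)
Step 3: at (0.5768, 3.0016), ∇g = (-0.8464, 11.0032) → (0.5768, 3.0016) − 0.04·(-0.8464, 11.0032) = (0.610656, 2.561472)

(0.610656, 2.561472)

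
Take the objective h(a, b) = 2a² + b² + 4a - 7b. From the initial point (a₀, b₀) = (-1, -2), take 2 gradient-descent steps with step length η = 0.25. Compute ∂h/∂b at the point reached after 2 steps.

∇h = (4a + 4, 2b - 7)
(a₁, b₁) = (-1, -2) − 0.25·(0, -11) = (-1, 0.75)
(a₂, b₂) = (-1, 0.75) − 0.25·(0, -5.5) = (-1, 2.125)
∂h/∂b at (-1, 2.125) = -2.75

-2.75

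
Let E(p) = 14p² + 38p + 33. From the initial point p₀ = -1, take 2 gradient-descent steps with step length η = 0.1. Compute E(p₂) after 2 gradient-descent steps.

E′(p) = 28p + 38
Step 1: E′(-1) = 10; p₁ = -1 − 0.1·10 = -2
Step 2: E′(-2) = -18; p₂ = -2 − 0.1·(-18) = -0.2
E(-0.2) = 25.96

25.96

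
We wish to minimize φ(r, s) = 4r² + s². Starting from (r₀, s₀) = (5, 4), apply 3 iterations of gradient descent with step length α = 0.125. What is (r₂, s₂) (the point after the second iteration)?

∇φ = (8r, 2s)
Step 1: at (5, 4), ∇φ = (40, 8) → (5, 4) − 0.125·(40, 8) = (0, 3)
Step 2: at (0, 3), ∇φ = (0, 6) → (0, 3) − 0.125·(0, 6) = (0, 2.25)

(0, 2.25)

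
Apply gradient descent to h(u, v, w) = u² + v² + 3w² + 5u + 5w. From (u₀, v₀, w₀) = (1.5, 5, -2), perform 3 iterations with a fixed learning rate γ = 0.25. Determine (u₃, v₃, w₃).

(-2, 0.625, -0.6875)

∇h = (2u + 5, 2v, 6w + 5)
Step 1: at (1.5, 5, -2), ∇h = (8, 10, -7) → (1.5, 5, -2) − 0.25·(8, 10, -7) = (-0.5, 2.5, -0.25)
Step 2: at (-0.5, 2.5, -0.25), ∇h = (4, 5, 3.5) → (-0.5, 2.5, -0.25) − 0.25·(4, 5, 3.5) = (-1.5, 1.25, -1.125)
Step 3: at (-1.5, 1.25, -1.125), ∇h = (2, 2.5, -1.75) → (-1.5, 1.25, -1.125) − 0.25·(2, 2.5, -1.75) = (-2, 0.625, -0.6875)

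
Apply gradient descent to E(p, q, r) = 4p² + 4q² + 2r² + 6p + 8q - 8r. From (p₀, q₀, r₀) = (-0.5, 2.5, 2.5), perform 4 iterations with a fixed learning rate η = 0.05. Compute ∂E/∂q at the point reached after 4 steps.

∇E = (8p + 6, 8q + 8, 4r - 8)
Step 1: at (-0.5, 2.5, 2.5), ∇E = (2, 28, 2) → (-0.5, 2.5, 2.5) − 0.05·(2, 28, 2) = (-0.6, 1.1, 2.4)
Step 2: at (-0.6, 1.1, 2.4), ∇E = (1.2, 16.8, 1.6) → (-0.6, 1.1, 2.4) − 0.05·(1.2, 16.8, 1.6) = (-0.66, 0.26, 2.32)
Step 3: at (-0.66, 0.26, 2.32), ∇E = (0.72, 10.08, 1.28) → (-0.66, 0.26, 2.32) − 0.05·(0.72, 10.08, 1.28) = (-0.696, -0.244, 2.256)
Step 4: at (-0.696, -0.244, 2.256), ∇E = (0.432, 6.048, 1.024) → (-0.696, -0.244, 2.256) − 0.05·(0.432, 6.048, 1.024) = (-0.7176, -0.5464, 2.2048)
∂E/∂q at (-0.7176, -0.5464, 2.2048) = 3.6288

3.6288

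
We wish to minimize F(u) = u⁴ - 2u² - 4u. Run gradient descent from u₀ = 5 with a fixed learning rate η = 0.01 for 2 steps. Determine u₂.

F′(u) = 4u³ - 4u - 4
u₁ = 5 − 0.01·476 = 0.24
u₂ = 0.24 − 0.01·(-4.904704) = 0.28904704

0.28904704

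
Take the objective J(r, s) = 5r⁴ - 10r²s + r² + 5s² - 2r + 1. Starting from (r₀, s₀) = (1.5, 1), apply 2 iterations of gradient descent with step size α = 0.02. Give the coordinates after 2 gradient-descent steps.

(0.9501932, 1.10658)

∇J = (20r³ - 20rs + 2r - 2, -10r² + 10s)
(r₁, s₁) = (1.5, 1) − 0.02·(38.5, -12.5) = (0.73, 1.25)
(r₂, s₂) = (0.73, 1.25) − 0.02·(-11.00966, 7.171) = (0.9501932, 1.10658)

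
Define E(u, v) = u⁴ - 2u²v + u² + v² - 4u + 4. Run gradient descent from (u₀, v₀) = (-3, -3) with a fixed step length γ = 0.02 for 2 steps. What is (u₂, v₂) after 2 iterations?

(0.14063104, -2.418944)

∇E = (4u³ - 4uv + 2u - 4, -2u² + 2v)
Step 1: at (-3, -3), ∇E = (-154, -24) → (-3, -3) − 0.02·(-154, -24) = (0.08, -2.52)
Step 2: at (0.08, -2.52), ∇E = (-3.031552, -5.0528) → (0.08, -2.52) − 0.02·(-3.031552, -5.0528) = (0.14063104, -2.418944)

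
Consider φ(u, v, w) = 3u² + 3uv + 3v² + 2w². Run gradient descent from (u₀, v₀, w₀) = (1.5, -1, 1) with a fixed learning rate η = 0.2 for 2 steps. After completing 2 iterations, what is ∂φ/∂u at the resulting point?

2.04

∇φ = (6u + 3v, 3u + 6v, 4w)
Step 1: at (1.5, -1, 1), ∇φ = (6, -1.5, 4) → (1.5, -1, 1) − 0.2·(6, -1.5, 4) = (0.3, -0.7, 0.2)
Step 2: at (0.3, -0.7, 0.2), ∇φ = (-0.3, -3.3, 0.8) → (0.3, -0.7, 0.2) − 0.2·(-0.3, -3.3, 0.8) = (0.36, -0.04, 0.04)
∂φ/∂u at (0.36, -0.04, 0.04) = 2.04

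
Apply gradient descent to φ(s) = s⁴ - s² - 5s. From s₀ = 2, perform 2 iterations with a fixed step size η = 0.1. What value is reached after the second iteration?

0.1508

φ′(s) = 4s³ - 2s - 5
Step 1: φ′(2) = 23; s₁ = 2 − 0.1·23 = -0.3
Step 2: φ′(-0.3) = -4.508; s₂ = -0.3 − 0.1·(-4.508) = 0.1508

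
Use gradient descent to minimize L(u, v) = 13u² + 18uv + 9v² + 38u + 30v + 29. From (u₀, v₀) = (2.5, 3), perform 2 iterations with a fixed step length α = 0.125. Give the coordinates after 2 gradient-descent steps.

∇L = (26u + 18v + 38, 18u + 18v + 30)
Step 1: at (2.5, 3), ∇L = (157, 129) → (2.5, 3) − 0.125·(157, 129) = (-17.125, -13.125)
Step 2: at (-17.125, -13.125), ∇L = (-643.5, -514.5) → (-17.125, -13.125) − 0.125·(-643.5, -514.5) = (63.3125, 51.1875)

(63.3125, 51.1875)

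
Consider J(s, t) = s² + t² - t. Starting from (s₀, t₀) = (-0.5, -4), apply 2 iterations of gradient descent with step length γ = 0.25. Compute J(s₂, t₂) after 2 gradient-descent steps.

∇J = (2s, 2t - 1)
(s₁, t₁) = (-0.5, -4) − 0.25·(-1, -9) = (-0.25, -1.75)
(s₂, t₂) = (-0.25, -1.75) − 0.25·(-0.5, -4.5) = (-0.125, -0.625)
J(-0.125, -0.625) = 1.03125

1.03125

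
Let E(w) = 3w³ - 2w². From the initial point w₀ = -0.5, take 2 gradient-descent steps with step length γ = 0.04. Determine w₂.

-0.938804

E′(w) = 9w² - 4w
w₁ = -0.5 − 0.04·4.25 = -0.67
w₂ = -0.67 − 0.04·6.7201 = -0.938804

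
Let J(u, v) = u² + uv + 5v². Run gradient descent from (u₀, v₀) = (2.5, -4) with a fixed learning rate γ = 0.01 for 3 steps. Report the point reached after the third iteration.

∇J = (2u + v, u + 10v)
(u₁, v₁) = (2.5, -4) − 0.01·(1, -37.5) = (2.49, -3.625)
(u₂, v₂) = (2.49, -3.625) − 0.01·(1.355, -33.76) = (2.47645, -3.2874)
(u₃, v₃) = (2.47645, -3.2874) − 0.01·(1.6655, -30.39755) = (2.459795, -2.9834245)

(2.459795, -2.9834245)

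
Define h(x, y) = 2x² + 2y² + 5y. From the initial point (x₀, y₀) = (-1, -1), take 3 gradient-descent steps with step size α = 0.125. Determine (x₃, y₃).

(-0.125, -1.21875)

∇h = (4x, 4y + 5)
Step 1: at (-1, -1), ∇h = (-4, 1) → (-1, -1) − 0.125·(-4, 1) = (-0.5, -1.125)
Step 2: at (-0.5, -1.125), ∇h = (-2, 0.5) → (-0.5, -1.125) − 0.125·(-2, 0.5) = (-0.25, -1.1875)
Step 3: at (-0.25, -1.1875), ∇h = (-1, 0.25) → (-0.25, -1.1875) − 0.125·(-1, 0.25) = (-0.125, -1.21875)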